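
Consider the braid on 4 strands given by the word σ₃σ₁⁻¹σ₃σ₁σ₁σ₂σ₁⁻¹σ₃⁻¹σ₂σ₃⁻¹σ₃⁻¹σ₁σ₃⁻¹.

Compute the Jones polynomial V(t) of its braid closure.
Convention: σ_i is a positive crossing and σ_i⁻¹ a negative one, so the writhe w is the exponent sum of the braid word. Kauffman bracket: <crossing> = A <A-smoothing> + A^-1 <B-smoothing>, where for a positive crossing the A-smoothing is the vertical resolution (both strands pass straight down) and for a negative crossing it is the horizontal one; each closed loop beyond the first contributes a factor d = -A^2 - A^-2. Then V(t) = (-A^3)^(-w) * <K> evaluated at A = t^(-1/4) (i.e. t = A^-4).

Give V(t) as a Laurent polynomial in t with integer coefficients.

The presented braid s3 s1^-1 s3 s1 s1 s2 s1^-1 s3^-1 s2 s3^-1 s3^-1 s1 s3^-1 on 4 strands reduces by inverse Markov moves (closure unchanged at each step):
  Deconjugate: the word is γ·β·γ⁻¹ with γ = s3 (prefix) and γ⁻¹ = s3^-1 (suffix); strip both.
  Deconjugate: the word is γ·β·γ⁻¹ with γ = s1^-1 s3 (prefix) and γ⁻¹ = s3^-1 s1 (suffix); strip both.
Reduced to β = s1 s1 s2 s1^-1 s3^-1 s2 s3^-1 on 4 strands, 7 crossings.
Compute on β:
Braid: s1 s1 s2 s1^-1 s3^-1 s2 s3^-1 on 4 strands, 7 crossings.
Writhe w = (#positive) - (#negative) = 4 - 3 = 1.
Enumerate smoothing states for the bracket polynomial. There are 2^7 = 128 states.
Smooth each crossing (0=||, 1=⌣⌢); contribution A^(Σ sign_k(1-2s_k)) * d^(L-1).
Tabulate the states by total A-exponent and number of loops L (A-exp: L × count):
  A^7: L=3 ×1
  A^5: L=2 ×4, L=4 ×3
  A^3: L=1 ×5, L=3 ×15, L=5 ×1
  A^1: L=2 ×27, L=4 ×8
  A^-1: L=1 ×14, L=3 ×20, L=5 ×1
  A^-3: L=2 ×17, L=4 ×4
  A^-5: L=3 ×7
  A^-7: L=4 ×1
Each group contributes A^e * Σ count * d^(L-1):
Powers of d = -A^2 - A^-2: d^2 = A^4 + 2 + A^-4; d^3 = -A^6 - 3*A^2 - 3*A^-2 - A^-6; d^4 = A^8 + 4*A^4 + 6 + 4*A^-4 + A^-8.
  A^7 * (d^2) = A^11 + 2*A^7 + A^3
  A^5 * (4*d + 3*d^3) = -3*A^11 - 13*A^7 - 13*A^3 - 3*A^-1
  A^3 * (5 + 15*d^2 + d^4) = A^11 + 19*A^7 + 41*A^3 + 19*A^-1 + A^-5
  A^1 * (27*d + 8*d^3) = -8*A^7 - 51*A^3 - 51*A^-1 - 8*A^-5
  A^-1 * (14 + 20*d^2 + d^4) = A^7 + 24*A^3 + 60*A^-1 + 24*A^-5 + A^-9
  A^-3 * (17*d + 4*d^3) = -4*A^3 - 29*A^-1 - 29*A^-5 - 4*A^-9
  A^-5 * (7*d^2) = 7*A^-1 + 14*A^-5 + 7*A^-9
  A^-7 * (d^3) = -A^-1 - 3*A^-5 - 3*A^-9 - A^-13
Summing the groups: <K> = -A^11 + A^7 - 2*A^3 + 2*A^-1 - A^-5 + A^-9 - A^-13
Normalise by the writhe: (-A^3)^(-w) = (-A^3)^(-1) = -A^-3, so f(A) = -A^-3 * <K> = A^8 - A^4 + 2 - 2*A^-4 + A^-8 - A^-12 + A^-16.
Substitute A = t^(-1/4), i.e. A^e → t^(-e/4): V(t) = t^4 - t^3 + t^2 - 2*t + 2 - t^-1 + t^-2

Answer: t^4 - t^3 + t^2 - 2*t + 2 - t^-1 + t^-2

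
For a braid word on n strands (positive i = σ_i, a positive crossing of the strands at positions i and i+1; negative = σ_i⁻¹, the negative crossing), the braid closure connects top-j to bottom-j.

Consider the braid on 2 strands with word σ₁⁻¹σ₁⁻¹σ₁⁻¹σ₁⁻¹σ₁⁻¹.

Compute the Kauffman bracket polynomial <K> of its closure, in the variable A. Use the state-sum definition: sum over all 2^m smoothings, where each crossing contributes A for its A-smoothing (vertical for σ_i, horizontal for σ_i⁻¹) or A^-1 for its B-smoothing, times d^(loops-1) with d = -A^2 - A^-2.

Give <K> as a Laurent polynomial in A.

Braid: s1^-1 s1^-1 s1^-1 s1^-1 s1^-1 on 2 strands, 5 crossings.
Writhe w = (#positive) - (#negative) = 0 - 5 = -5.
Enumerate smoothing states for the bracket polynomial. There are 2^5 = 32 states.
Smooth each crossing (0=||, 1=⌣⌢); contribution A^(Σ sign_k(1-2s_k)) * d^(L-1).
  state 00000: A-exp=-5, loops=2, term = A^-5 * d^1
  state 00001: A-exp=-3, loops=1, term = A^-3 * d^0
  state 00010: A-exp=-3, loops=1, term = A^-3 * d^0
  state 00011: A-exp=-1, loops=2, term = A^-1 * d^1
  state 00100: A-exp=-3, loops=1, term = A^-3 * d^0
  state 00101: A-exp=-1, loops=2, term = A^-1 * d^1
  state 00110: A-exp=-1, loops=2, term = A^-1 * d^1
  state 00111: A-exp=+1, loops=3, term = A^1 * d^2
  state 01000: A-exp=-3, loops=1, term = A^-3 * d^0
  state 01001: A-exp=-1, loops=2, term = A^-1 * d^1
  state 01010: A-exp=-1, loops=2, term = A^-1 * d^1
  state 01011: A-exp=+1, loops=3, term = A^1 * d^2
  state 01100: A-exp=-1, loops=2, term = A^-1 * d^1
  state 01101: A-exp=+1, loops=3, term = A^1 * d^2
  state 01110: A-exp=+1, loops=3, term = A^1 * d^2
  state 01111: A-exp=+3, loops=4, term = A^3 * d^3
  state 10000: A-exp=-3, loops=1, term = A^-3 * d^0
  state 10001: A-exp=-1, loops=2, term = A^-1 * d^1
  state 10010: A-exp=-1, loops=2, term = A^-1 * d^1
  state 10011: A-exp=+1, loops=3, term = A^1 * d^2
  state 10100: A-exp=-1, loops=2, term = A^-1 * d^1
  state 10101: A-exp=+1, loops=3, term = A^1 * d^2
  state 10110: A-exp=+1, loops=3, term = A^1 * d^2
  state 10111: A-exp=+3, loops=4, term = A^3 * d^3
  state 11000: A-exp=-1, loops=2, term = A^-1 * d^1
  state 11001: A-exp=+1, loops=3, term = A^1 * d^2
  state 11010: A-exp=+1, loops=3, term = A^1 * d^2
  state 11011: A-exp=+3, loops=4, term = A^3 * d^3
  state 11100: A-exp=+1, loops=3, term = A^1 * d^2
  state 11101: A-exp=+3, loops=4, term = A^3 * d^3
  state 11110: A-exp=+3, loops=4, term = A^3 * d^3
  state 11111: A-exp=+5, loops=5, term = A^5 * d^4
Collect the terms by A-exponent (count of states per loop number):
Powers of d = -A^2 - A^-2: d^2 = A^4 + 2 + A^-4; d^3 = -A^6 - 3*A^2 - 3*A^-2 - A^-6; d^4 = A^8 + 4*A^4 + 6 + 4*A^-4 + A^-8.
  A^5 * (d^4) = A^13 + 4*A^9 + 6*A^5 + 4*A + A^-3
  A^3 * (5*d^3) = -5*A^9 - 15*A^5 - 15*A - 5*A^-3
  A^1 * (10*d^2) = 10*A^5 + 20*A + 10*A^-3
  A^-1 * (10*d) = -10*A - 10*A^-3
  A^-3 * (5) = 5*A^-3
  A^-5 * (d) = -A^-3 - A^-7
Summing the groups: <K> = A^13 - A^9 + A^5 - A - A^-7

Answer: A^13 - A^9 + A^5 - A - A^-7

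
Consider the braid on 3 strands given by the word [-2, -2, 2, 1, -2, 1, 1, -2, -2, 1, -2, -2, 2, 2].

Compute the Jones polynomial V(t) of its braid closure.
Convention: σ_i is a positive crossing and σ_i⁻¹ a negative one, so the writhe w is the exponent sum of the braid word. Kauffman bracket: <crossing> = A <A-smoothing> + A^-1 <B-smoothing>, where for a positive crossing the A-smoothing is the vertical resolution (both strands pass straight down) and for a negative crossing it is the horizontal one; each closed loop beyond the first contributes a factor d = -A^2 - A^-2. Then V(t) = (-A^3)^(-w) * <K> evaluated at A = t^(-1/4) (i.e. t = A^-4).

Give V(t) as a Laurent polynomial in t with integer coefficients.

The presented braid s2^-1 s2^-1 s2 s1 s2^-1 s1 s1 s2^-1 s2^-1 s1 s2^-1 s2^-1 s2 s2 on 3 strands reduces by inverse Markov moves (closure unchanged at each step):
  Deconjugate: the word is γ·β·γ⁻¹ with γ = s2^-1 (prefix) and γ⁻¹ = s2 (suffix); strip both.
  Deconjugate: the word is γ·β·γ⁻¹ with γ = s2^-1 s2 (prefix) and γ⁻¹ = s2^-1 s2 (suffix); strip both.
Reduced to β = s1 s2^-1 s1 s1 s2^-1 s2^-1 s1 s2^-1 on 3 strands, 8 crossings.
Compute on β:
Braid: s1 s2^-1 s1 s1 s2^-1 s2^-1 s1 s2^-1 on 3 strands, 8 crossings.
Writhe w = (#positive) - (#negative) = 4 - 4 = 0.
Computing the Kauffman bracket via state sum. There are 2^8 = 256 states.
Smooth each crossing (0=||, 1=⌣⌢); contribution A^(Σ sign_k(1-2s_k)) * d^(L-1).
Tabulate the states by total A-exponent and number of loops L (A-exp: L × count):
  A^8: L=5 ×1
  A^6: L=4 ×8
  A^4: L=3 ×27, L=5 ×1
  A^2: L=2 ×47, L=4 ×9
  A^0: L=1 ×37, L=3 ×32, L=5 ×1
  A^-2: L=2 ×47, L=4 ×9
  A^-4: L=3 ×27, L=5 ×1
  A^-6: L=4 ×8
  A^-8: L=5 ×1
Each group contributes A^e * Σ count * d^(L-1):
Powers of d = -A^2 - A^-2: d^2 = A^4 + 2 + A^-4; d^3 = -A^6 - 3*A^2 - 3*A^-2 - A^-6; d^4 = A^8 + 4*A^4 + 6 + 4*A^-4 + A^-8.
  A^8 * (d^4) = A^16 + 4*A^12 + 6*A^8 + 4*A^4 + 1
  A^6 * (8*d^3) = -8*A^12 - 24*A^8 - 24*A^4 - 8
  A^4 * (27*d^2 + d^4) = A^12 + 31*A^8 + 60*A^4 + 31 + A^-4
  A^2 * (47*d + 9*d^3) = -9*A^8 - 74*A^4 - 74 - 9*A^-4
  A^0 * (37 + 32*d^2 + d^4) = A^8 + 36*A^4 + 107 + 36*A^-4 + A^-8
  A^-2 * (47*d + 9*d^3) = -9*A^4 - 74 - 74*A^-4 - 9*A^-8
  A^-4 * (27*d^2 + d^4) = A^4 + 31 + 60*A^-4 + 31*A^-8 + A^-12
  A^-6 * (8*d^3) = -8 - 24*A^-4 - 24*A^-8 - 8*A^-12
  A^-8 * (d^4) = 1 + 4*A^-4 + 6*A^-8 + 4*A^-12 + A^-16
Summing the groups: <K> = A^16 - 3*A^12 + 5*A^8 - 6*A^4 + 7 - 6*A^-4 + 5*A^-8 - 3*A^-12 + A^-16
Normalise by the writhe: (-A^3)^(-w) = (-A^3)^(0) = 1, so f(A) = 1 * <K> = A^16 - 3*A^12 + 5*A^8 - 6*A^4 + 7 - 6*A^-4 + 5*A^-8 - 3*A^-12 + A^-16.
Substitute A = t^(-1/4), i.e. A^e → t^(-e/4): V(t) = t^4 - 3*t^3 + 5*t^2 - 6*t + 7 - 6*t^-1 + 5*t^-2 - 3*t^-3 + t^-4

Answer: t^4 - 3*t^3 + 5*t^2 - 6*t + 7 - 6*t^-1 + 5*t^-2 - 3*t^-3 + t^-4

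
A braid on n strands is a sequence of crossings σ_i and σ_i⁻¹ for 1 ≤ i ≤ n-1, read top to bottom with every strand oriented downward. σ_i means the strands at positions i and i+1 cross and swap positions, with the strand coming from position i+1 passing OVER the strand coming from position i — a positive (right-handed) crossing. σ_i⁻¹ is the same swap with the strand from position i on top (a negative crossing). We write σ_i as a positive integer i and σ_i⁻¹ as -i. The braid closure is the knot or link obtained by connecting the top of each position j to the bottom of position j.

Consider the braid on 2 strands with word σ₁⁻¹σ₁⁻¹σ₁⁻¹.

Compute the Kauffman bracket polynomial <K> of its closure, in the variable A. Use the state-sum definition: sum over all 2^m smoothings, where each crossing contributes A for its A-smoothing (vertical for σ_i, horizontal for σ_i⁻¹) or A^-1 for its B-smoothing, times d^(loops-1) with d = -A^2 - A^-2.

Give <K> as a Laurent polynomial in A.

A^7 - A^3 - A^-5

Derivation:
Braid: s1^-1 s1^-1 s1^-1 on 2 strands, 3 crossings.
Writhe w = (#positive) - (#negative) = 0 - 3 = -3.
Enumerate smoothing states for the bracket polynomial. There are 2^3 = 8 states.
Smooth each crossing (0=||, 1=⌣⌢); contribution A^(Σ sign_k(1-2s_k)) * d^(L-1).
  state 000: A-exp=-3, loops=2, term = A^-3 * d^1
  state 001: A-exp=-1, loops=1, term = A^-1 * d^0
  state 010: A-exp=-1, loops=1, term = A^-1 * d^0
  state 011: A-exp=+1, loops=2, term = A^1 * d^1
  state 100: A-exp=-1, loops=1, term = A^-1 * d^0
  state 101: A-exp=+1, loops=2, term = A^1 * d^1
  state 110: A-exp=+1, loops=2, term = A^1 * d^1
  state 111: A-exp=+3, loops=3, term = A^3 * d^2
Collect the terms by A-exponent (count of states per loop number):
Powers of d = -A^2 - A^-2: d^2 = A^4 + 2 + A^-4.
  A^3 * (d^2) = A^7 + 2*A^3 + A^-1
  A^1 * (3*d) = -3*A^3 - 3*A^-1
  A^-1 * (3) = 3*A^-1
  A^-3 * (d) = -A^-1 - A^-5
Summing the groups: <K> = A^7 - A^3 - A^-5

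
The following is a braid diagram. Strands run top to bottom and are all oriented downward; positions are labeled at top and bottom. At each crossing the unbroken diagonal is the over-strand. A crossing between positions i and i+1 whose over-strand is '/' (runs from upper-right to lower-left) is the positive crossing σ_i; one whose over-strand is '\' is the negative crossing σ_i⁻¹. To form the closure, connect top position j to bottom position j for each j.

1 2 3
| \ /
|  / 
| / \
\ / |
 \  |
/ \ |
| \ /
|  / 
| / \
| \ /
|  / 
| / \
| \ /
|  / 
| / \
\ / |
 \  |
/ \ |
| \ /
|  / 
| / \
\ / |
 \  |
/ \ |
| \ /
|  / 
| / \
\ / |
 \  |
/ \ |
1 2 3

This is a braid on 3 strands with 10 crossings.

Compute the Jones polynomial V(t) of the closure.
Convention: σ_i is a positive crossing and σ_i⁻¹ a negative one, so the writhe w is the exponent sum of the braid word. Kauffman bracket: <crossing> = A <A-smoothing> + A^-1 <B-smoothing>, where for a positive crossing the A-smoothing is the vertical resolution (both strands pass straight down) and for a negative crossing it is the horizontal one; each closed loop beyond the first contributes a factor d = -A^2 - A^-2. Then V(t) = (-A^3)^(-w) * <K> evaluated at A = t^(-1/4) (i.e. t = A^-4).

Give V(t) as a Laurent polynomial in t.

t^7 - 4*t^6 + 7*t^5 - 11*t^4 + 14*t^3 - 14*t^2 + 14*t - 10 + 7*t^-1 - 4*t^-2 + t^-3

Derivation:
Reading the diagram top to bottom ('/'-over between positions i,i+1 = s_i, '\'-over = s_i^-1): braid word = s2 s1^-1 s2 s2 s2 s1^-1 s2 s1^-1 s2 s1^-1.
Braid: s2 s1^-1 s2 s2 s2 s1^-1 s2 s1^-1 s2 s1^-1 on 3 strands, 10 crossings.
Writhe w = (#positive) - (#negative) = 6 - 4 = 2.
Enumerate smoothing states for the bracket polynomial. There are 2^10 = 1024 states.
For each crossing: s=0 is the vertical smoothing, s=1 horizontal. Crossing k contributes A^(sign_k * (1 - 2*s_k)); loop factor d = -A^2 - A^-2.
Tabulate the states by total A-exponent and number of loops L (A-exp: L × count):
  A^10: L=5 ×1
  A^8: L=4 ×10
  A^6: L=3 ×42, L=5 ×3
  A^4: L=2 ×90, L=4 ×29, L=6 ×1
  A^2: L=1 ×87, L=3 ×110, L=5 ×13
  A^0: L=2 ×179, L=4 ×71, L=6 ×2
  A^-2: L=3 ×187, L=5 ×23
  A^-4: L=4 ×117, L=6 ×3
  A^-6: L=5 ×45
  A^-8: L=6 ×10
  A^-10: L=7 ×1
Each group contributes A^e * Σ count * d^(L-1):
Powers of d = -A^2 - A^-2: d^2 = A^4 + 2 + A^-4; d^3 = -A^6 - 3*A^2 - 3*A^-2 - A^-6; d^4 = A^8 + 4*A^4 + 6 + 4*A^-4 + A^-8; d^5 = -A^10 - 5*A^6 - 10*A^2 - 10*A^-2 - 5*A^-6 - A^-10; d^6 = A^12 + 6*A^8 + 15*A^4 + 20 + 15*A^-4 + 6*A^-8 + A^-12.
  A^10 * (d^4) = A^18 + 4*A^14 + 6*A^10 + 4*A^6 + A^2
  A^8 * (10*d^3) = -10*A^14 - 30*A^10 - 30*A^6 - 10*A^2
  A^6 * (42*d^2 + 3*d^4) = 3*A^14 + 54*A^10 + 102*A^6 + 54*A^2 + 3*A^-2
  A^4 * (90*d + 29*d^3 + d^5) = -A^14 - 34*A^10 - 187*A^6 - 187*A^2 - 34*A^-2 - A^-6
  A^2 * (87 + 110*d^2 + 13*d^4) = 13*A^10 + 162*A^6 + 385*A^2 + 162*A^-2 + 13*A^-6
  A^0 * (179*d + 71*d^3 + 2*d^5) = -2*A^10 - 81*A^6 - 412*A^2 - 412*A^-2 - 81*A^-6 - 2*A^-10
  A^-2 * (187*d^2 + 23*d^4) = 23*A^6 + 279*A^2 + 512*A^-2 + 279*A^-6 + 23*A^-10
  A^-4 * (117*d^3 + 3*d^5) = -3*A^6 - 132*A^2 - 381*A^-2 - 381*A^-6 - 132*A^-10 - 3*A^-14
  A^-6 * (45*d^4) = 45*A^2 + 180*A^-2 + 270*A^-6 + 180*A^-10 + 45*A^-14
  A^-8 * (10*d^5) = -10*A^2 - 50*A^-2 - 100*A^-6 - 100*A^-10 - 50*A^-14 - 10*A^-18
  A^-10 * (d^6) = A^2 + 6*A^-2 + 15*A^-6 + 20*A^-10 + 15*A^-14 + 6*A^-18 + A^-22
Summing the groups: <K> = A^18 - 4*A^14 + 7*A^10 - 10*A^6 + 14*A^2 - 14*A^-2 + 14*A^-6 - 11*A^-10 + 7*A^-14 - 4*A^-18 + A^-22
Normalise by the writhe: (-A^3)^(-w) = (-A^3)^(-2) = A^-6, so f(A) = A^-6 * <K> = A^12 - 4*A^8 + 7*A^4 - 10 + 14*A^-4 - 14*A^-8 + 14*A^-12 - 11*A^-16 + 7*A^-20 - 4*A^-24 + A^-28.
Substitute A = t^(-1/4), i.e. A^e → t^(-e/4): V(t) = t^7 - 4*t^6 + 7*t^5 - 11*t^4 + 14*t^3 - 14*t^2 + 14*t - 10 + 7*t^-1 - 4*t^-2 + t^-3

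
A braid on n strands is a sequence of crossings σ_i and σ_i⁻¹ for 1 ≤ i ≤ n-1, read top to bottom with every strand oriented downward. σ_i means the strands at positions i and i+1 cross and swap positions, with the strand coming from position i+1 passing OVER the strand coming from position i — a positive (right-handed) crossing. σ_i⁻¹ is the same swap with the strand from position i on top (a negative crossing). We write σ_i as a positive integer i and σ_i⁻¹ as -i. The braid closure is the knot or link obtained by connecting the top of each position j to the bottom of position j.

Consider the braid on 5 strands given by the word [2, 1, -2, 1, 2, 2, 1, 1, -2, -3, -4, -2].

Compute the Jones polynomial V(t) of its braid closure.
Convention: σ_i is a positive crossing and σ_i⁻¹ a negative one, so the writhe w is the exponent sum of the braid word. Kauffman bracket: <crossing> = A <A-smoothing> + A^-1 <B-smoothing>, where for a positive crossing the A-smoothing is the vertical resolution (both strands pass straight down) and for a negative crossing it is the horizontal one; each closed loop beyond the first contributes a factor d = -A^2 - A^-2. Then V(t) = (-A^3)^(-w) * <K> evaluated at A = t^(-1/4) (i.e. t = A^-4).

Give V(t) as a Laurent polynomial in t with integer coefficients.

The presented braid s2 s1 s2^-1 s1 s2 s2 s1 s1 s2^-1 s3^-1 s4^-1 s2^-1 on 5 strands reduces by inverse Markov moves (closure unchanged at each step):
  Deconjugate: the word is γ·β·γ⁻¹ with γ = s2 (prefix) and γ⁻¹ = s2^-1 (suffix); strip both.
  Destabilize: the word has the form β·s4^-1 where s4^-1 occurs only as the final letter (β ∈ B_4); drop it and the last strand → 4 strands.
  Destabilize: the word has the form β·s3^-1 where s3^-1 occurs only as the final letter (β ∈ B_3); drop it and the last strand → 3 strands.
Reduced to β = s1 s2^-1 s1 s2 s2 s1 s1 s2^-1 on 3 strands, 8 crossings.
Compute on β:
Braid: s1 s2^-1 s1 s2 s2 s1 s1 s2^-1 on 3 strands, 8 crossings.
Writhe w = (#positive) - (#negative) = 6 - 2 = 4.
Enumerate smoothing states for the bracket polynomial. There are 2^8 = 256 states.
Each crossing splits two ways (0=vertical, 1=horizontal). The state's weight is A^(#A-smoothings - #B-smoothings) * d^(loops - 1).
Tabulate the states by total A-exponent and number of loops L (A-exp: L × count):
  A^8: L=3 ×1
  A^6: L=2 ×6, L=4 ×2
  A^4: L=1 ×11, L=3 ×16, L=5 ×1
  A^2: L=2 ×47, L=4 ×9
  A^0: L=1 ×26, L=3 ×43, L=5 ×1
  A^-2: L=2 ×41, L=4 ×15
  A^-4: L=3 ×26, L=5 ×2
  A^-6: L=4 ×8
  A^-8: L=5 ×1
Each group contributes A^e * Σ count * d^(L-1):
Powers of d = -A^2 - A^-2: d^2 = A^4 + 2 + A^-4; d^3 = -A^6 - 3*A^2 - 3*A^-2 - A^-6; d^4 = A^8 + 4*A^4 + 6 + 4*A^-4 + A^-8.
  A^8 * (d^2) = A^12 + 2*A^8 + A^4
  A^6 * (6*d + 2*d^3) = -2*A^12 - 12*A^8 - 12*A^4 - 2
  A^4 * (11 + 16*d^2 + d^4) = A^12 + 20*A^8 + 49*A^4 + 20 + A^-4
  A^2 * (47*d + 9*d^3) = -9*A^8 - 74*A^4 - 74 - 9*A^-4
  A^0 * (26 + 43*d^2 + d^4) = A^8 + 47*A^4 + 118 + 47*A^-4 + A^-8
  A^-2 * (41*d + 15*d^3) = -15*A^4 - 86 - 86*A^-4 - 15*A^-8
  A^-4 * (26*d^2 + 2*d^4) = 2*A^4 + 34 + 64*A^-4 + 34*A^-8 + 2*A^-12
  A^-6 * (8*d^3) = -8 - 24*A^-4 - 24*A^-8 - 8*A^-12
  A^-8 * (d^4) = 1 + 4*A^-4 + 6*A^-8 + 4*A^-12 + A^-16
Summing the groups: <K> = 2*A^8 - 2*A^4 + 3 - 3*A^-4 + 2*A^-8 - 2*A^-12 + A^-16
Normalise by the writhe: (-A^3)^(-w) = (-A^3)^(-4) = A^-12, so f(A) = A^-12 * <K> = 2*A^-4 - 2*A^-8 + 3*A^-12 - 3*A^-16 + 2*A^-20 - 2*A^-24 + A^-28.
Substitute A = t^(-1/4), i.e. A^e → t^(-e/4): V(t) = t^7 - 2*t^6 + 2*t^5 - 3*t^4 + 3*t^3 - 2*t^2 + 2*t

Answer: t^7 - 2*t^6 + 2*t^5 - 3*t^4 + 3*t^3 - 2*t^2 + 2*t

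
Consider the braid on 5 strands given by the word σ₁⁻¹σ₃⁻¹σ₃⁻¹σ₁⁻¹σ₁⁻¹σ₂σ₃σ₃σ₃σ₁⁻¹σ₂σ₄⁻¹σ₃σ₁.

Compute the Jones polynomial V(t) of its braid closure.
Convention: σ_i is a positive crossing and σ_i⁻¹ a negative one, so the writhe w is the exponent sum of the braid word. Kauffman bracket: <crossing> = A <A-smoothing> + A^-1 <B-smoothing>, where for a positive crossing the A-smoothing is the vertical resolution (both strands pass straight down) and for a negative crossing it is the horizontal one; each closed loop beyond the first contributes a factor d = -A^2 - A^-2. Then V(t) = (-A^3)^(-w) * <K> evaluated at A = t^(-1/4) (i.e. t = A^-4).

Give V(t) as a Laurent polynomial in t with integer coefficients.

The presented braid s1^-1 s3^-1 s3^-1 s1^-1 s1^-1 s2 s3 s3 s3 s1^-1 s2 s4^-1 s3 s1 on 5 strands reduces by inverse Markov moves (closure unchanged at each step):
  Deconjugate: the word is γ·β·γ⁻¹ with γ = s1^-1 (prefix) and γ⁻¹ = s1 (suffix); strip both.
  Deconjugate: the word is γ·β·γ⁻¹ with γ = s3^-1 (prefix) and γ⁻¹ = s3 (suffix); strip both.
  Destabilize: the word has the form β·s4^-1 where s4^-1 occurs only as the final letter (β ∈ B_4); drop it and the last strand → 4 strands.
Reduced to β = s3^-1 s1^-1 s1^-1 s2 s3 s3 s3 s1^-1 s2 on 4 strands, 9 crossings.
Compute on β:
Braid: s3^-1 s1^-1 s1^-1 s2 s3 s3 s3 s1^-1 s2 on 4 strands, 9 crossings.
Writhe w = (#positive) - (#negative) = 5 - 4 = 1.
Computing the Kauffman bracket via state sum. There are 2^9 = 512 states.
Each crossing splits two ways (0=vertical, 1=horizontal). The state's weight is A^(#A-smoothings - #B-smoothings) * d^(loops - 1).
Tabulate the states by total A-exponent and number of loops L (A-exp: L × count):
  A^9: L=4 ×1
  A^7: L=3 ×5, L=5 ×4
  A^5: L=2 ×10, L=4 ×23, L=6 ×3
  A^3: L=1 ×8, L=3 ×57, L=5 ×18, L=7 ×1
  A^1: L=2 ×70, L=4 ×50, L=6 ×6
  A^-1: L=1 ×33, L=3 ×75, L=5 ×18
  A^-3: L=2 ×51, L=4 ×32, L=6 ×1
  A^-5: L=3 ×32, L=5 ×4
  A^-7: L=4 ×9
  A^-9: L=5 ×1
Each group contributes A^e * Σ count * d^(L-1):
Powers of d = -A^2 - A^-2: d^2 = A^4 + 2 + A^-4; d^3 = -A^6 - 3*A^2 - 3*A^-2 - A^-6; d^4 = A^8 + 4*A^4 + 6 + 4*A^-4 + A^-8; d^5 = -A^10 - 5*A^6 - 10*A^2 - 10*A^-2 - 5*A^-6 - A^-10; d^6 = A^12 + 6*A^8 + 15*A^4 + 20 + 15*A^-4 + 6*A^-8 + A^-12.
  A^9 * (d^3) = -A^15 - 3*A^11 - 3*A^7 - A^3
  A^7 * (5*d^2 + 4*d^4) = 4*A^15 + 21*A^11 + 34*A^7 + 21*A^3 + 4*A^-1
  A^5 * (10*d + 23*d^3 + 3*d^5) = -3*A^15 - 38*A^11 - 109*A^7 - 109*A^3 - 38*A^-1 - 3*A^-5
  A^3 * (8 + 57*d^2 + 18*d^4 + d^6) = A^15 + 24*A^11 + 144*A^7 + 250*A^3 + 144*A^-1 + 24*A^-5 + A^-9
  A^1 * (70*d + 50*d^3 + 6*d^5) = -6*A^11 - 80*A^7 - 280*A^3 - 280*A^-1 - 80*A^-5 - 6*A^-9
  A^-1 * (33 + 75*d^2 + 18*d^4) = 18*A^7 + 147*A^3 + 291*A^-1 + 147*A^-5 + 18*A^-9
  A^-3 * (51*d + 32*d^3 + d^5) = -A^7 - 37*A^3 - 157*A^-1 - 157*A^-5 - 37*A^-9 - A^-13
  A^-5 * (32*d^2 + 4*d^4) = 4*A^3 + 48*A^-1 + 88*A^-5 + 48*A^-9 + 4*A^-13
  A^-7 * (9*d^3) = -9*A^-1 - 27*A^-5 - 27*A^-9 - 9*A^-13
  A^-9 * (d^4) = A^-1 + 4*A^-5 + 6*A^-9 + 4*A^-13 + A^-17
Summing the groups: <K> = A^15 - 2*A^11 + 3*A^7 - 5*A^3 + 4*A^-1 - 4*A^-5 + 3*A^-9 - 2*A^-13 + A^-17
Normalise by the writhe: (-A^3)^(-w) = (-A^3)^(-1) = -A^-3, so f(A) = -A^-3 * <K> = -A^12 + 2*A^8 - 3*A^4 + 5 - 4*A^-4 + 4*A^-8 - 3*A^-12 + 2*A^-16 - A^-20.
Substitute A = t^(-1/4), i.e. A^e → t^(-e/4): V(t) = -t^5 + 2*t^4 - 3*t^3 + 4*t^2 - 4*t + 5 - 3*t^-1 + 2*t^-2 - t^-3

Answer: -t^5 + 2*t^4 - 3*t^3 + 4*t^2 - 4*t + 5 - 3*t^-1 + 2*t^-2 - t^-3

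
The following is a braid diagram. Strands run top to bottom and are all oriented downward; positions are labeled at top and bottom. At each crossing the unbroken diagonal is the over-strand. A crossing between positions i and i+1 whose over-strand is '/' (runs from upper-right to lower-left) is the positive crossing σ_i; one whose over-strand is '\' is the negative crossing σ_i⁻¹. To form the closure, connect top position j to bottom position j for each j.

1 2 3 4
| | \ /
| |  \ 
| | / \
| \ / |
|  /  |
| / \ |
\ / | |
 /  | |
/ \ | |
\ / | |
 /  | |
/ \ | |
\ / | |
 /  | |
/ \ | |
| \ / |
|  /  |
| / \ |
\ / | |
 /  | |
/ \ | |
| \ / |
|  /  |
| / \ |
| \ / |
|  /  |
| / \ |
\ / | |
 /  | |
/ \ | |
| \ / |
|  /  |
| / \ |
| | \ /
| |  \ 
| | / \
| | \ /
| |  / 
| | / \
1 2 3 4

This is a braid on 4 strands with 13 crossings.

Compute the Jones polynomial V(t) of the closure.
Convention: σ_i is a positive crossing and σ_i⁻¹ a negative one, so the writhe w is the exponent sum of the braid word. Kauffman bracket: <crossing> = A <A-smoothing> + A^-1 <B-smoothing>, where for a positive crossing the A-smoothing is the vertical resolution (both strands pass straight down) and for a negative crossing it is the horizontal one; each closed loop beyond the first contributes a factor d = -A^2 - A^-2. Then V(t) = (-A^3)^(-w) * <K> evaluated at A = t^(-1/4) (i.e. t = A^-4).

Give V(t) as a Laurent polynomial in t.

-t^10 + t^6 + t^4

Derivation:
Reading the diagram top to bottom ('/'-over between positions i,i+1 = s_i, '\'-over = s_i^-1): braid word = s3^-1 s2 s1 s1 s1 s2 s1 s2 s2 s1 s2 s3^-1 s3.
The presented braid s3^-1 s2 s1 s1 s1 s2 s1 s2 s2 s1 s2 s3^-1 s3 on 4 strands reduces by inverse Markov moves (closure unchanged at each step):
  Deconjugate: the word is γ·β·γ⁻¹ with γ = s3^-1 (prefix) and γ⁻¹ = s3 (suffix); strip both.
  Destabilize: the word has the form β·s3^-1 where s3^-1 occurs only as the final letter (β ∈ B_3); drop it and the last strand → 3 strands.
Reduced to β = s2 s1 s1 s1 s2 s1 s2 s2 s1 s2 on 3 strands, 10 crossings.
Compute on β:
Braid: s2 s1 s1 s1 s2 s1 s2 s2 s1 s2 on 3 strands, 10 crossings.
Writhe w = (#positive) - (#negative) = 10 - 0 = 10.
Enumerate smoothing states for the bracket polynomial. There are 2^10 = 1024 states.
For each crossing: s=0 is the vertical smoothing, s=1 horizontal. Crossing k contributes A^(sign_k * (1 - 2*s_k)); loop factor d = -A^2 - A^-2.
Tabulate the states by total A-exponent and number of loops L (A-exp: L × count):
  A^10: L=3 ×1
  A^8: L=2 ×10
  A^6: L=1 ×25, L=3 ×20
  A^4: L=2 ×100, L=4 ×20
  A^2: L=1 ×36, L=3 ×164, L=5 ×10
  A^0: L=2 ×108, L=4 ×142, L=6 ×2
  A^-2: L=1 ×12, L=3 ×129, L=5 ×69
  A^-4: L=2 ×24, L=4 ×78, L=6 ×18
  A^-6: L=3 ×19, L=5 ×24, L=7 ×2
  A^-8: L=4 ×7, L=6 ×3
  A^-10: L=5 ×1
Each group contributes A^e * Σ count * d^(L-1):
Powers of d = -A^2 - A^-2: d^2 = A^4 + 2 + A^-4; d^3 = -A^6 - 3*A^2 - 3*A^-2 - A^-6; d^4 = A^8 + 4*A^4 + 6 + 4*A^-4 + A^-8; d^5 = -A^10 - 5*A^6 - 10*A^2 - 10*A^-2 - 5*A^-6 - A^-10; d^6 = A^12 + 6*A^8 + 15*A^4 + 20 + 15*A^-4 + 6*A^-8 + A^-12.
  A^10 * (d^2) = A^14 + 2*A^10 + A^6
  A^8 * (10*d) = -10*A^10 - 10*A^6
  A^6 * (25 + 20*d^2) = 20*A^10 + 65*A^6 + 20*A^2
  A^4 * (100*d + 20*d^3) = -20*A^10 - 160*A^6 - 160*A^2 - 20*A^-2
  A^2 * (36 + 164*d^2 + 10*d^4) = 10*A^10 + 204*A^6 + 424*A^2 + 204*A^-2 + 10*A^-6
  A^0 * (108*d + 142*d^3 + 2*d^5) = -2*A^10 - 152*A^6 - 554*A^2 - 554*A^-2 - 152*A^-6 - 2*A^-10
  A^-2 * (12 + 129*d^2 + 69*d^4) = 69*A^6 + 405*A^2 + 684*A^-2 + 405*A^-6 + 69*A^-10
  A^-4 * (24*d + 78*d^3 + 18*d^5) = -18*A^6 - 168*A^2 - 438*A^-2 - 438*A^-6 - 168*A^-10 - 18*A^-14
  A^-6 * (19*d^2 + 24*d^4 + 2*d^6) = 2*A^6 + 36*A^2 + 145*A^-2 + 222*A^-6 + 145*A^-10 + 36*A^-14 + 2*A^-18
  A^-8 * (7*d^3 + 3*d^5) = -3*A^2 - 22*A^-2 - 51*A^-6 - 51*A^-10 - 22*A^-14 - 3*A^-18
  A^-10 * (d^4) = A^-2 + 4*A^-6 + 6*A^-10 + 4*A^-14 + A^-18
Summing the groups: <K> = A^14 + A^6 - A^-10
Normalise by the writhe: (-A^3)^(-w) = (-A^3)^(-10) = A^-30, so f(A) = A^-30 * <K> = A^-16 + A^-24 - A^-40.
Substitute A = t^(-1/4), i.e. A^e → t^(-e/4): V(t) = -t^10 + t^6 + t^4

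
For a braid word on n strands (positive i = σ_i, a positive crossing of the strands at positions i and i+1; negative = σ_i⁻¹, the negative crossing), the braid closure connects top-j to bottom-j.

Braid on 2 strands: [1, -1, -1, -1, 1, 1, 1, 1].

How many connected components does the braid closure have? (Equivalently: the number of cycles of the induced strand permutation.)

2

Derivation:
Track the strand permutation on 2 strands, starting from identity.
  step 1: s1 swaps positions 1,2 -> [2 1]
  step 2: s1^-1 swaps positions 1,2 -> [1 2]
  step 3: s1^-1 swaps positions 1,2 -> [2 1]
  step 4: s1^-1 swaps positions 1,2 -> [1 2]
  step 5: s1 swaps positions 1,2 -> [2 1]
  step 6: s1 swaps positions 1,2 -> [1 2]
  step 7: s1 swaps positions 1,2 -> [2 1]
  step 8: s1 swaps positions 1,2 -> [1 2]
Final permutation (position -> original strand): [1 2]
Closure components = cycle count of this permutation = 2.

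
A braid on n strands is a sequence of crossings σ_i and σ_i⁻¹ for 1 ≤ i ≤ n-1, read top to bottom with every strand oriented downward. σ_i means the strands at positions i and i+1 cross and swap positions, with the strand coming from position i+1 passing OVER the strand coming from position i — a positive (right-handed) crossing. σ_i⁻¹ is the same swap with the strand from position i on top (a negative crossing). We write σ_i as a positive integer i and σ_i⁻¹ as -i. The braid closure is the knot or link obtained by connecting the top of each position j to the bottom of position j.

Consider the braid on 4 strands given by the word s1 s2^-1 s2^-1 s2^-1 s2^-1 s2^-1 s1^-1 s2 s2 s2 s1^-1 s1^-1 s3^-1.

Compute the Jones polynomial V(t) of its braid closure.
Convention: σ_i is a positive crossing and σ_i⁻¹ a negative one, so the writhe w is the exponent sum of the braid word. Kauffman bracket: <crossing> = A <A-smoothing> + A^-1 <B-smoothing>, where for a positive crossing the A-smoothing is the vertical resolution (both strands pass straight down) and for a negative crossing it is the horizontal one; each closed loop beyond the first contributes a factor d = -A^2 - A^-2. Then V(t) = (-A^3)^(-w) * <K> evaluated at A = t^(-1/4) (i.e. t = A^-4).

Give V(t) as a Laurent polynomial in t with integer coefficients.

-1 + 2*t^-1 - 2*t^-2 + 4*t^-3 - 3*t^-4 + 3*t^-5 - 2*t^-6 + t^-7 - t^-8

Derivation:
The presented braid s1 s2^-1 s2^-1 s2^-1 s2^-1 s2^-1 s1^-1 s2 s2 s2 s1^-1 s1^-1 s3^-1 on 4 strands reduces by inverse Markov moves (closure unchanged at each step):
  Destabilize: the word has the form β·s3^-1 where s3^-1 occurs only as the final letter (β ∈ B_3); drop it and the last strand → 3 strands.
  Deconjugate: the word is γ·β·γ⁻¹ with γ = s1 (prefix) and γ⁻¹ = s1^-1 (suffix); strip both.
Reduced to β = s2^-1 s2^-1 s2^-1 s2^-1 s2^-1 s1^-1 s2 s2 s2 s1^-1 on 3 strands, 10 crossings.
Compute on β:
Braid: s2^-1 s2^-1 s2^-1 s2^-1 s2^-1 s1^-1 s2 s2 s2 s1^-1 on 3 strands, 10 crossings.
Writhe w = (#positive) - (#negative) = 3 - 7 = -4.
Enumerate smoothing states for the bracket polynomial. There are 2^10 = 1024 states.
For each crossing: s=0 is the vertical smoothing, s=1 horizontal. Crossing k contributes A^(sign_k * (1 - 2*s_k)); loop factor d = -A^2 - A^-2.
Tabulate the states by total A-exponent and number of loops L (A-exp: L × count):
  A^10: L=6 ×1
  A^8: L=5 ×10
  A^6: L=4 ×35, L=6 ×10
  A^4: L=3 ×60, L=5 ×50, L=7 ×10
  A^2: L=2 ×55, L=4 ×100, L=6 ×50, L=8 ×5
  A^0: L=1 ×25, L=3 ×101, L=5 ×100, L=7 ×25, L=9 ×1
  A^-2: L=2 ×55, L=4 ×100, L=6 ×50, L=8 ×5
  A^-4: L=1 ×6, L=3 ×54, L=5 ×50, L=7 ×10
  A^-6: L=2 ×9, L=4 ×26, L=6 ×10
  A^-8: L=3 ×5, L=5 ×5
  A^-10: L=4 ×1
Each group contributes A^e * Σ count * d^(L-1):
Powers of d = -A^2 - A^-2: d^2 = A^4 + 2 + A^-4; d^3 = -A^6 - 3*A^2 - 3*A^-2 - A^-6; d^4 = A^8 + 4*A^4 + 6 + 4*A^-4 + A^-8; d^5 = -A^10 - 5*A^6 - 10*A^2 - 10*A^-2 - 5*A^-6 - A^-10; d^6 = A^12 + 6*A^8 + 15*A^4 + 20 + 15*A^-4 + 6*A^-8 + A^-12; d^7 = -A^14 - 7*A^10 - 21*A^6 - 35*A^2 - 35*A^-2 - 21*A^-6 - 7*A^-10 - A^-14; d^8 = A^16 + 8*A^12 + 28*A^8 + 56*A^4 + 70 + 56*A^-4 + 28*A^-8 + 8*A^-12 + A^-16.
  A^10 * (d^5) = -A^20 - 5*A^16 - 10*A^12 - 10*A^8 - 5*A^4 - 1
  A^8 * (10*d^4) = 10*A^16 + 40*A^12 + 60*A^8 + 40*A^4 + 10
  A^6 * (35*d^3 + 10*d^5) = -10*A^16 - 85*A^12 - 205*A^8 - 205*A^4 - 85 - 10*A^-4
  A^4 * (60*d^2 + 50*d^4 + 10*d^6) = 10*A^16 + 110*A^12 + 410*A^8 + 620*A^4 + 410 + 110*A^-4 + 10*A^-8
  A^2 * (55*d + 100*d^3 + 50*d^5 + 5*d^7) = -5*A^16 - 85*A^12 - 455*A^8 - 1030*A^4 - 1030 - 455*A^-4 - 85*A^-8 - 5*A^-12
  A^0 * (25 + 101*d^2 + 100*d^4 + 25*d^6 + d^8) = A^16 + 33*A^12 + 278*A^8 + 932*A^4 + 1397 + 932*A^-4 + 278*A^-8 + 33*A^-12 + A^-16
  A^-2 * (55*d + 100*d^3 + 50*d^5 + 5*d^7) = -5*A^12 - 85*A^8 - 455*A^4 - 1030 - 1030*A^-4 - 455*A^-8 - 85*A^-12 - 5*A^-16
  A^-4 * (6 + 54*d^2 + 50*d^4 + 10*d^6) = 10*A^8 + 110*A^4 + 404 + 614*A^-4 + 404*A^-8 + 110*A^-12 + 10*A^-16
  A^-6 * (9*d + 26*d^3 + 10*d^5) = -10*A^4 - 76 - 187*A^-4 - 187*A^-8 - 76*A^-12 - 10*A^-16
  A^-8 * (5*d^2 + 5*d^4) = 5 + 25*A^-4 + 40*A^-8 + 25*A^-12 + 5*A^-16
  A^-10 * (d^3) = -A^-4 - 3*A^-8 - 3*A^-12 - A^-16
Summing the groups: <K> = -A^20 + A^16 - 2*A^12 + 3*A^8 - 3*A^4 + 4 - 2*A^-4 + 2*A^-8 - A^-12
Normalise by the writhe: (-A^3)^(-w) = (-A^3)^(4) = A^12, so f(A) = A^12 * <K> = -A^32 + A^28 - 2*A^24 + 3*A^20 - 3*A^16 + 4*A^12 - 2*A^8 + 2*A^4 - 1.
Substitute A = t^(-1/4), i.e. A^e → t^(-e/4): V(t) = -1 + 2*t^-1 - 2*t^-2 + 4*t^-3 - 3*t^-4 + 3*t^-5 - 2*t^-6 + t^-7 - t^-8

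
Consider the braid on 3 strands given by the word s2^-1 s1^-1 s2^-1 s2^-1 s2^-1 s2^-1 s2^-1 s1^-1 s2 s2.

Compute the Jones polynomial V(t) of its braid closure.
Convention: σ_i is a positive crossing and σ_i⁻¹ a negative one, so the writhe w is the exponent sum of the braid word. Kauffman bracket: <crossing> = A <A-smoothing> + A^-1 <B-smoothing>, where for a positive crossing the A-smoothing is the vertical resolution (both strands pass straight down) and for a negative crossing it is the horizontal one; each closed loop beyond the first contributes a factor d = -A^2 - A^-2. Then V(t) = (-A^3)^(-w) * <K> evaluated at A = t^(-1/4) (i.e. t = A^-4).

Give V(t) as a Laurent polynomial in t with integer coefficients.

t^-2 - t^-3 + 2*t^-4 - 2*t^-5 + 3*t^-6 - 2*t^-7 + t^-8 - t^-9

Derivation:
The presented braid s2^-1 s1^-1 s2^-1 s2^-1 s2^-1 s2^-1 s2^-1 s1^-1 s2 s2 on 3 strands reduces by inverse Markov moves (closure unchanged at each step):
  Deconjugate: the word is γ·β·γ⁻¹ with γ = s2^-1 (prefix) and γ⁻¹ = s2 (suffix); strip both.
Reduced to β = s1^-1 s2^-1 s2^-1 s2^-1 s2^-1 s2^-1 s1^-1 s2 on 3 strands, 8 crossings.
Compute on β:
Braid: s1^-1 s2^-1 s2^-1 s2^-1 s2^-1 s2^-1 s1^-1 s2 on 3 strands, 8 crossings.
Writhe w = (#positive) - (#negative) = 1 - 7 = -6.
Enumerate smoothing states for the bracket polynomial. There are 2^8 = 256 states.
Smooth each crossing (0=||, 1=⌣⌢); contribution A^(Σ sign_k(1-2s_k)) * d^(L-1).
Tabulate the states by total A-exponent and number of loops L (A-exp: L × count):
  A^8: L=6 ×1
  A^6: L=5 ×8
  A^4: L=4 ×25, L=6 ×3
  A^2: L=3 ×40, L=5 ×15, L=7 ×1
  A^0: L=2 ×35, L=4 ×30, L=6 ×5
  A^-2: L=1 ×15, L=3 ×31, L=5 ×10
  A^-4: L=2 ×18, L=4 ×10
  A^-6: L=1 ×2, L=3 ×6
  A^-8: L=2 ×1
Each group contributes A^e * Σ count * d^(L-1):
Powers of d = -A^2 - A^-2: d^2 = A^4 + 2 + A^-4; d^3 = -A^6 - 3*A^2 - 3*A^-2 - A^-6; d^4 = A^8 + 4*A^4 + 6 + 4*A^-4 + A^-8; d^5 = -A^10 - 5*A^6 - 10*A^2 - 10*A^-2 - 5*A^-6 - A^-10; d^6 = A^12 + 6*A^8 + 15*A^4 + 20 + 15*A^-4 + 6*A^-8 + A^-12.
  A^8 * (d^5) = -A^18 - 5*A^14 - 10*A^10 - 10*A^6 - 5*A^2 - A^-2
  A^6 * (8*d^4) = 8*A^14 + 32*A^10 + 48*A^6 + 32*A^2 + 8*A^-2
  A^4 * (25*d^3 + 3*d^5) = -3*A^14 - 40*A^10 - 105*A^6 - 105*A^2 - 40*A^-2 - 3*A^-6
  A^2 * (40*d^2 + 15*d^4 + d^6) = A^14 + 21*A^10 + 115*A^6 + 190*A^2 + 115*A^-2 + 21*A^-6 + A^-10
  A^0 * (35*d + 30*d^3 + 5*d^5) = -5*A^10 - 55*A^6 - 175*A^2 - 175*A^-2 - 55*A^-6 - 5*A^-10
  A^-2 * (15 + 31*d^2 + 10*d^4) = 10*A^6 + 71*A^2 + 137*A^-2 + 71*A^-6 + 10*A^-10
  A^-4 * (18*d + 10*d^3) = -10*A^2 - 48*A^-2 - 48*A^-6 - 10*A^-10
  A^-6 * (2 + 6*d^2) = 6*A^-2 + 14*A^-6 + 6*A^-10
  A^-8 * (d) = -A^-6 - A^-10
Summing the groups: <K> = -A^18 + A^14 - 2*A^10 + 3*A^6 - 2*A^2 + 2*A^-2 - A^-6 + A^-10
Normalise by the writhe: (-A^3)^(-w) = (-A^3)^(6) = A^18, so f(A) = A^18 * <K> = -A^36 + A^32 - 2*A^28 + 3*A^24 - 2*A^20 + 2*A^16 - A^12 + A^8.
Substitute A = t^(-1/4), i.e. A^e → t^(-e/4): V(t) = t^-2 - t^-3 + 2*t^-4 - 2*t^-5 + 3*t^-6 - 2*t^-7 + t^-8 - t^-9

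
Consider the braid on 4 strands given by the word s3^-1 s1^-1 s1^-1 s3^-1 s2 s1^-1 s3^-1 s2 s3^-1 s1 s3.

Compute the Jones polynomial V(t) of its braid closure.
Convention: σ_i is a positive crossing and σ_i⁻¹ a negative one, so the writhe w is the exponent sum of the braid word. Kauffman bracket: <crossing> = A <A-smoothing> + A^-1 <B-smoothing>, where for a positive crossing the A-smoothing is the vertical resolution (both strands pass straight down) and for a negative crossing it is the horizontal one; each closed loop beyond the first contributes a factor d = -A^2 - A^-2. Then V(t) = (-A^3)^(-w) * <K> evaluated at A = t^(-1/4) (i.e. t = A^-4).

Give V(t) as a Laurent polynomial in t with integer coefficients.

The presented braid s3^-1 s1^-1 s1^-1 s3^-1 s2 s1^-1 s3^-1 s2 s3^-1 s1 s3 on 4 strands reduces by inverse Markov moves (closure unchanged at each step):
  Deconjugate: the word is γ·β·γ⁻¹ with γ = s3^-1 s1^-1 (prefix) and γ⁻¹ = s1 s3 (suffix); strip both.
Reduced to β = s1^-1 s3^-1 s2 s1^-1 s3^-1 s2 s3^-1 on 4 strands, 7 crossings.
Compute on β:
Braid: s1^-1 s3^-1 s2 s1^-1 s3^-1 s2 s3^-1 on 4 strands, 7 crossings.
Writhe w = (#positive) - (#negative) = 2 - 5 = -3.
Enumerate smoothing states for the bracket polynomial. There are 2^7 = 128 states.
Smooth each crossing (0=||, 1=⌣⌢); contribution A^(Σ sign_k(1-2s_k)) * d^(L-1).
Tabulate the states by total A-exponent and number of loops L (A-exp: L × count):
  A^7: L=5 ×1
  A^5: L=4 ×7
  A^3: L=3 ×20, L=5 ×1
  A^1: L=2 ×29, L=4 ×6
  A^-1: L=1 ×19, L=3 ×16
  A^-3: L=2 ×19, L=4 ×2
  A^-5: L=3 ×7
  A^-7: L=4 ×1
Each group contributes A^e * Σ count * d^(L-1):
Powers of d = -A^2 - A^-2: d^2 = A^4 + 2 + A^-4; d^3 = -A^6 - 3*A^2 - 3*A^-2 - A^-6; d^4 = A^8 + 4*A^4 + 6 + 4*A^-4 + A^-8.
  A^7 * (d^4) = A^15 + 4*A^11 + 6*A^7 + 4*A^3 + A^-1
  A^5 * (7*d^3) = -7*A^11 - 21*A^7 - 21*A^3 - 7*A^-1
  A^3 * (20*d^2 + d^4) = A^11 + 24*A^7 + 46*A^3 + 24*A^-1 + A^-5
  A^1 * (29*d + 6*d^3) = -6*A^7 - 47*A^3 - 47*A^-1 - 6*A^-5
  A^-1 * (19 + 16*d^2) = 16*A^3 + 51*A^-1 + 16*A^-5
  A^-3 * (19*d + 2*d^3) = -2*A^3 - 25*A^-1 - 25*A^-5 - 2*A^-9
  A^-5 * (7*d^2) = 7*A^-1 + 14*A^-5 + 7*A^-9
  A^-7 * (d^3) = -A^-1 - 3*A^-5 - 3*A^-9 - A^-13
Summing the groups: <K> = A^15 - 2*A^11 + 3*A^7 - 4*A^3 + 3*A^-1 - 3*A^-5 + 2*A^-9 - A^-13
Normalise by the writhe: (-A^3)^(-w) = (-A^3)^(3) = -A^9, so f(A) = -A^9 * <K> = -A^24 + 2*A^20 - 3*A^16 + 4*A^12 - 3*A^8 + 3*A^4 - 2 + A^-4.
Substitute A = t^(-1/4), i.e. A^e → t^(-e/4): V(t) = t - 2 + 3*t^-1 - 3*t^-2 + 4*t^-3 - 3*t^-4 + 2*t^-5 - t^-6

Answer: t - 2 + 3*t^-1 - 3*t^-2 + 4*t^-3 - 3*t^-4 + 2*t^-5 - t^-6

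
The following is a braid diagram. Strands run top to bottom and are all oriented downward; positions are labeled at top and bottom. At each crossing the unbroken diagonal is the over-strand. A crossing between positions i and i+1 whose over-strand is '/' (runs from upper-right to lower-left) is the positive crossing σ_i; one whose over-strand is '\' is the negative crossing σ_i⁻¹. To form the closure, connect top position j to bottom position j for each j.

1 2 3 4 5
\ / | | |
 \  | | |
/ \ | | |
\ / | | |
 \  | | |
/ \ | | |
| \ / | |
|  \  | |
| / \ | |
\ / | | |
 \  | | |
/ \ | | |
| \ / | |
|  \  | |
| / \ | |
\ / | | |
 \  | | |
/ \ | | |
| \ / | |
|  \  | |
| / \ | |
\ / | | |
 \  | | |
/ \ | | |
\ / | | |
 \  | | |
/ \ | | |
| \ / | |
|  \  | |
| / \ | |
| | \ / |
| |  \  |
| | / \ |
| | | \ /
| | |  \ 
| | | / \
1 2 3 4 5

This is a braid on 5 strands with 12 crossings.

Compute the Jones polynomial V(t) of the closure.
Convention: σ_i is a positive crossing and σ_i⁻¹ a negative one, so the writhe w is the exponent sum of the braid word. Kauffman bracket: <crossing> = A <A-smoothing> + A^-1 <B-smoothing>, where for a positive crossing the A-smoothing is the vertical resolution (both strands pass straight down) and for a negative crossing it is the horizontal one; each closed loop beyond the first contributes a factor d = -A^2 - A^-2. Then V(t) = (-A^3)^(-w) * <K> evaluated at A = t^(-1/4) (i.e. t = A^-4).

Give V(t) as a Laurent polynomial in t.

Reading the diagram top to bottom ('/'-over between positions i,i+1 = s_i, '\'-over = s_i^-1): braid word = s1^-1 s1^-1 s2^-1 s1^-1 s2^-1 s1^-1 s2^-1 s1^-1 s1^-1 s2^-1 s3^-1 s4^-1.
The presented braid s1^-1 s1^-1 s2^-1 s1^-1 s2^-1 s1^-1 s2^-1 s1^-1 s1^-1 s2^-1 s3^-1 s4^-1 on 5 strands reduces by inverse Markov moves (closure unchanged at each step):
  Destabilize: the word has the form β·s4^-1 where s4^-1 occurs only as the final letter (β ∈ B_4); drop it and the last strand → 4 strands.
  Destabilize: the word has the form β·s3^-1 where s3^-1 occurs only as the final letter (β ∈ B_3); drop it and the last strand → 3 strands.
Reduced to β = s1^-1 s1^-1 s2^-1 s1^-1 s2^-1 s1^-1 s2^-1 s1^-1 s1^-1 s2^-1 on 3 strands, 10 crossings.
Compute on β:
Braid: s1^-1 s1^-1 s2^-1 s1^-1 s2^-1 s1^-1 s2^-1 s1^-1 s1^-1 s2^-1 on 3 strands, 10 crossings.
Writhe w = (#positive) - (#negative) = 0 - 10 = -10.
Enumerate smoothing states for the bracket polynomial. There are 2^10 = 1024 states.
Smooth each crossing (0=||, 1=⌣⌢); contribution A^(Σ sign_k(1-2s_k)) * d^(L-1).
Tabulate the states by total A-exponent and number of loops L (A-exp: L × count):
  A^10: L=3 ×1
  A^8: L=2 ×4, L=4 ×6
  A^6: L=1 ×4, L=3 ×30, L=5 ×11
  A^4: L=2 ×48, L=4 ×65, L=6 ×7
  A^2: L=1 ×24, L=3 ×140, L=5 ×45, L=7 ×1
  A^0: L=2 ×129, L=4 ×117, L=6 ×6
  A^-2: L=1 ×43, L=3 ×151, L=5 ×16
  A^-4: L=2 ×96, L=4 ×24
  A^-6: L=1 ×24, L=3 ×21
  A^-8: L=2 ×10
  A^-10: L=3 ×1
Each group contributes A^e * Σ count * d^(L-1):
Powers of d = -A^2 - A^-2: d^2 = A^4 + 2 + A^-4; d^3 = -A^6 - 3*A^2 - 3*A^-2 - A^-6; d^4 = A^8 + 4*A^4 + 6 + 4*A^-4 + A^-8; d^5 = -A^10 - 5*A^6 - 10*A^2 - 10*A^-2 - 5*A^-6 - A^-10; d^6 = A^12 + 6*A^8 + 15*A^4 + 20 + 15*A^-4 + 6*A^-8 + A^-12.
  A^10 * (d^2) = A^14 + 2*A^10 + A^6
  A^8 * (4*d + 6*d^3) = -6*A^14 - 22*A^10 - 22*A^6 - 6*A^2
  A^6 * (4 + 30*d^2 + 11*d^4) = 11*A^14 + 74*A^10 + 130*A^6 + 74*A^2 + 11*A^-2
  A^4 * (48*d + 65*d^3 + 7*d^5) = -7*A^14 - 100*A^10 - 313*A^6 - 313*A^2 - 100*A^-2 - 7*A^-6
  A^2 * (24 + 140*d^2 + 45*d^4 + d^6) = A^14 + 51*A^10 + 335*A^6 + 594*A^2 + 335*A^-2 + 51*A^-6 + A^-10
  A^0 * (129*d + 117*d^3 + 6*d^5) = -6*A^10 - 147*A^6 - 540*A^2 - 540*A^-2 - 147*A^-6 - 6*A^-10
  A^-2 * (43 + 151*d^2 + 16*d^4) = 16*A^6 + 215*A^2 + 441*A^-2 + 215*A^-6 + 16*A^-10
  A^-4 * (96*d + 24*d^3) = -24*A^2 - 168*A^-2 - 168*A^-6 - 24*A^-10
  A^-6 * (24 + 21*d^2) = 21*A^-2 + 66*A^-6 + 21*A^-10
  A^-8 * (10*d) = -10*A^-6 - 10*A^-10
  A^-10 * (d^2) = A^-6 + 2*A^-10 + A^-14
Summing the groups: <K> = -A^10 + A^-6 + A^-14
Normalise by the writhe: (-A^3)^(-w) = (-A^3)^(10) = A^30, so f(A) = A^30 * <K> = -A^40 + A^24 + A^16.
Substitute A = t^(-1/4), i.e. A^e → t^(-e/4): V(t) = t^-4 + t^-6 - t^-10

Answer: t^-4 + t^-6 - t^-10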